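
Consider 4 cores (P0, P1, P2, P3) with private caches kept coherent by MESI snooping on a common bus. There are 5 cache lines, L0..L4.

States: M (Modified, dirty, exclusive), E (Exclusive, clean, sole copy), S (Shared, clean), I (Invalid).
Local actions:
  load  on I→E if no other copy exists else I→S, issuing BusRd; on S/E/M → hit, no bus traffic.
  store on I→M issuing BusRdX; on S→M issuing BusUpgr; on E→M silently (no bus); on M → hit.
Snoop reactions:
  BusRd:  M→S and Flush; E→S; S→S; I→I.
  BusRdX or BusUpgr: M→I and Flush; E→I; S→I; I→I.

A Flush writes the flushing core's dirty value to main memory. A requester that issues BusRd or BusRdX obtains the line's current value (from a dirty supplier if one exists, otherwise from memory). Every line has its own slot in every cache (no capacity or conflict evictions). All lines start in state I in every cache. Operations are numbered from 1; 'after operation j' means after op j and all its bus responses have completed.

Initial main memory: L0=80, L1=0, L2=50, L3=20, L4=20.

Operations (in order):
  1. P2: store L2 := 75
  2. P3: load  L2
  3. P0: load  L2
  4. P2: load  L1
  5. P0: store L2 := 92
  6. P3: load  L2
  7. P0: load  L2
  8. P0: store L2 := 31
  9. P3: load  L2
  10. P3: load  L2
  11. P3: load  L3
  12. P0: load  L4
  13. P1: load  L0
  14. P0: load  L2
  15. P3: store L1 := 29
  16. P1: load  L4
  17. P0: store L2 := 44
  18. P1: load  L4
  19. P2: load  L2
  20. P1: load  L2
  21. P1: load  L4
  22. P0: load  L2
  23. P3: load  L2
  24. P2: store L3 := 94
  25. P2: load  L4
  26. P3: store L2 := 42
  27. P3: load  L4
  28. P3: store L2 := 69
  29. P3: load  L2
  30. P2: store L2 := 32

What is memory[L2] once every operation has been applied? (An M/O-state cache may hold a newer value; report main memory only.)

  op1 P2: store L2 := 75 → I/I/M/I on L2; bus BusRdX; mem=50
  op2 P3: load  L2 → I/I/S/S on L2; bus BusRd Flush; mem=75
  op3 P0: load  L2 → S/I/S/S on L2; bus BusRd; mem=75
  op4 P2: load  L1 → I/I/E/I on L1; bus BusRd; mem=0
  op5 P0: store L2 := 92 → M/I/I/I on L2; bus BusUpgr; mem=75
  op6 P3: load  L2 → S/I/I/S on L2; bus BusRd Flush; mem=92
  op7 P0: load  L2 → S/I/I/S on L2; bus (none); mem=92
  op8 P0: store L2 := 31 → M/I/I/I on L2; bus BusUpgr; mem=92
  op9 P3: load  L2 → S/I/I/S on L2; bus BusRd Flush; mem=31
  op10 P3: load  L2 → S/I/I/S on L2; bus (none); mem=31
  op11 P3: load  L3 → I/I/I/E on L3; bus BusRd; mem=20
  op12 P0: load  L4 → E/I/I/I on L4; bus BusRd; mem=20
  op13 P1: load  L0 → I/E/I/I on L0; bus BusRd; mem=80
  op14 P0: load  L2 → S/I/I/S on L2; bus (none); mem=31
  op15 P3: store L1 := 29 → I/I/I/M on L1; bus BusRdX; mem=0
  op16 P1: load  L4 → S/S/I/I on L4; bus BusRd; mem=20
  op17 P0: store L2 := 44 → M/I/I/I on L2; bus BusUpgr; mem=31
  op18 P1: load  L4 → S/S/I/I on L4; bus (none); mem=20
  op19 P2: load  L2 → S/I/S/I on L2; bus BusRd Flush; mem=44
  op20 P1: load  L2 → S/S/S/I on L2; bus BusRd; mem=44
  op21 P1: load  L4 → S/S/I/I on L4; bus (none); mem=20
  op22 P0: load  L2 → S/S/S/I on L2; bus (none); mem=44
  op23 P3: load  L2 → S/S/S/S on L2; bus BusRd; mem=44
  op24 P2: store L3 := 94 → I/I/M/I on L3; bus BusRdX; mem=20
  op25 P2: load  L4 → S/S/S/I on L4; bus BusRd; mem=20
  op26 P3: store L2 := 42 → I/I/I/M on L2; bus BusUpgr; mem=44
  op27 P3: load  L4 → S/S/S/S on L4; bus BusRd; mem=20
  op28 P3: store L2 := 69 → I/I/I/M on L2; bus (none); mem=44
  op29 P3: load  L2 → I/I/I/M on L2; bus (none); mem=44
  op30 P2: store L2 := 32 → I/I/M/I on L2; bus BusRdX Flush; mem=69

memory[L2] = 69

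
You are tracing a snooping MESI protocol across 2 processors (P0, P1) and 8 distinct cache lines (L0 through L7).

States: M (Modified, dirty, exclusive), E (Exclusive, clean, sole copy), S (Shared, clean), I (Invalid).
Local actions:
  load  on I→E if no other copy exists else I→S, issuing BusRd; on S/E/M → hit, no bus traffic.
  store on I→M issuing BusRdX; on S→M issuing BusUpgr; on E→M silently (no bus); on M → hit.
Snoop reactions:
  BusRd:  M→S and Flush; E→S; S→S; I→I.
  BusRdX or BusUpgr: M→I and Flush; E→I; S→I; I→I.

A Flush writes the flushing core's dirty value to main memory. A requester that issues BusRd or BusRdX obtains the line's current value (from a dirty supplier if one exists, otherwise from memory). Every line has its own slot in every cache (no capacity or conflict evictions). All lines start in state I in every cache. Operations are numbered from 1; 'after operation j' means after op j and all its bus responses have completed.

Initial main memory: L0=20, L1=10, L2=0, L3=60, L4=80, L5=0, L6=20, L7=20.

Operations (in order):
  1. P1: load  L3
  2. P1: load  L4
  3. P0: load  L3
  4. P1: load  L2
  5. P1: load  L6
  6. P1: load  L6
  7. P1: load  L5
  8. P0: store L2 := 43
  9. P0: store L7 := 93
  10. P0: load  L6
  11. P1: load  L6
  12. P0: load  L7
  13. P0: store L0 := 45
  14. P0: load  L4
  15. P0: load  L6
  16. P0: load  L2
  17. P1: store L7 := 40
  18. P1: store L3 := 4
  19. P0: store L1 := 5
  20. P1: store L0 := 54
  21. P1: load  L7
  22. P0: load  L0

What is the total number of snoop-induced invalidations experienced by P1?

  op1 P1: load  L3 → I/E on L3; bus BusRd; mem=60
  op2 P1: load  L4 → I/E on L4; bus BusRd; mem=80
  op3 P0: load  L3 → S/S on L3; bus BusRd; mem=60
  op4 P1: load  L2 → I/E on L2; bus BusRd; mem=0
  op5 P1: load  L6 → I/E on L6; bus BusRd; mem=20
  op6 P1: load  L6 → I/E on L6; bus (none); mem=20
  op7 P1: load  L5 → I/E on L5; bus BusRd; mem=0
  op8 P0: store L2 := 43 → M/I on L2; bus BusRdX; mem=0
  op9 P0: store L7 := 93 → M/I on L7; bus BusRdX; mem=20
  op10 P0: load  L6 → S/S on L6; bus BusRd; mem=20
  op11 P1: load  L6 → S/S on L6; bus (none); mem=20
  op12 P0: load  L7 → M/I on L7; bus (none); mem=20
  op13 P0: store L0 := 45 → M/I on L0; bus BusRdX; mem=20
  op14 P0: load  L4 → S/S on L4; bus BusRd; mem=80
  op15 P0: load  L6 → S/S on L6; bus (none); mem=20
  op16 P0: load  L2 → M/I on L2; bus (none); mem=0
  op17 P1: store L7 := 40 → I/M on L7; bus BusRdX Flush; mem=93
  op18 P1: store L3 := 4 → I/M on L3; bus BusUpgr; mem=60
  op19 P0: store L1 := 5 → M/I on L1; bus BusRdX; mem=10
  op20 P1: store L0 := 54 → I/M on L0; bus BusRdX Flush; mem=45
  op21 P1: load  L7 → I/M on L7; bus (none); mem=93
  op22 P0: load  L0 → S/S on L0; bus BusRd Flush; mem=54

invalidations = 1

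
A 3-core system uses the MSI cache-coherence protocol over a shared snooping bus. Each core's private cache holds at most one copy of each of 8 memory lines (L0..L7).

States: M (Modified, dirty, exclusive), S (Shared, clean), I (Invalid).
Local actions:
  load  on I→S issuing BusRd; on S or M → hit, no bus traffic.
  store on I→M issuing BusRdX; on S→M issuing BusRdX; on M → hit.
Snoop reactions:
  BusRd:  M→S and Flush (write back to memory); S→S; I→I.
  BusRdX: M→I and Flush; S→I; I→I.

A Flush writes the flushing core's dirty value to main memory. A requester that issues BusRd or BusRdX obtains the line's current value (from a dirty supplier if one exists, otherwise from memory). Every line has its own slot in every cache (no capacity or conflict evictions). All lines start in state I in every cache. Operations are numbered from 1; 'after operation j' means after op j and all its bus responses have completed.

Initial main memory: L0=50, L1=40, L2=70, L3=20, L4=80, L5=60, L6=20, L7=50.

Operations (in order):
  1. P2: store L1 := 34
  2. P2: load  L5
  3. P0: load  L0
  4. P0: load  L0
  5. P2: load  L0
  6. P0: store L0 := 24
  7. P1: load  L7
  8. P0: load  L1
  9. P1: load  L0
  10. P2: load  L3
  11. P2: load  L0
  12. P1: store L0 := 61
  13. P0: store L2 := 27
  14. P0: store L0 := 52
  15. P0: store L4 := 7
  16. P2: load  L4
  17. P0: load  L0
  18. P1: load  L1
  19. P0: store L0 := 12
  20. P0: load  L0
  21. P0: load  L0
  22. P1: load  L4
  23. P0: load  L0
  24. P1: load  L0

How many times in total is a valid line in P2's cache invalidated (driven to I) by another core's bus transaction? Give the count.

  op1 P2: store L1 := 34 → I/I/M on L1; bus BusRdX; mem=40
  op2 P2: load  L5 → I/I/S on L5; bus BusRd; mem=60
  op3 P0: load  L0 → S/I/I on L0; bus BusRd; mem=50
  op4 P0: load  L0 → S/I/I on L0; bus (none); mem=50
  op5 P2: load  L0 → S/I/S on L0; bus BusRd; mem=50
  op6 P0: store L0 := 24 → M/I/I on L0; bus BusRdX; mem=50
  op7 P1: load  L7 → I/S/I on L7; bus BusRd; mem=50
  op8 P0: load  L1 → S/I/S on L1; bus BusRd Flush; mem=34
  op9 P1: load  L0 → S/S/I on L0; bus BusRd Flush; mem=24
  op10 P2: load  L3 → I/I/S on L3; bus BusRd; mem=20
  op11 P2: load  L0 → S/S/S on L0; bus BusRd; mem=24
  op12 P1: store L0 := 61 → I/M/I on L0; bus BusRdX; mem=24
  op13 P0: store L2 := 27 → M/I/I on L2; bus BusRdX; mem=70
  op14 P0: store L0 := 52 → M/I/I on L0; bus BusRdX Flush; mem=61
  op15 P0: store L4 := 7 → M/I/I on L4; bus BusRdX; mem=80
  op16 P2: load  L4 → S/I/S on L4; bus BusRd Flush; mem=7
  op17 P0: load  L0 → M/I/I on L0; bus (none); mem=61
  op18 P1: load  L1 → S/S/S on L1; bus BusRd; mem=34
  op19 P0: store L0 := 12 → M/I/I on L0; bus (none); mem=61
  op20 P0: load  L0 → M/I/I on L0; bus (none); mem=61
  op21 P0: load  L0 → M/I/I on L0; bus (none); mem=61
  op22 P1: load  L4 → S/S/S on L4; bus BusRd; mem=7
  op23 P0: load  L0 → M/I/I on L0; bus (none); mem=61
  op24 P1: load  L0 → S/S/I on L0; bus BusRd Flush; mem=12

invalidations = 2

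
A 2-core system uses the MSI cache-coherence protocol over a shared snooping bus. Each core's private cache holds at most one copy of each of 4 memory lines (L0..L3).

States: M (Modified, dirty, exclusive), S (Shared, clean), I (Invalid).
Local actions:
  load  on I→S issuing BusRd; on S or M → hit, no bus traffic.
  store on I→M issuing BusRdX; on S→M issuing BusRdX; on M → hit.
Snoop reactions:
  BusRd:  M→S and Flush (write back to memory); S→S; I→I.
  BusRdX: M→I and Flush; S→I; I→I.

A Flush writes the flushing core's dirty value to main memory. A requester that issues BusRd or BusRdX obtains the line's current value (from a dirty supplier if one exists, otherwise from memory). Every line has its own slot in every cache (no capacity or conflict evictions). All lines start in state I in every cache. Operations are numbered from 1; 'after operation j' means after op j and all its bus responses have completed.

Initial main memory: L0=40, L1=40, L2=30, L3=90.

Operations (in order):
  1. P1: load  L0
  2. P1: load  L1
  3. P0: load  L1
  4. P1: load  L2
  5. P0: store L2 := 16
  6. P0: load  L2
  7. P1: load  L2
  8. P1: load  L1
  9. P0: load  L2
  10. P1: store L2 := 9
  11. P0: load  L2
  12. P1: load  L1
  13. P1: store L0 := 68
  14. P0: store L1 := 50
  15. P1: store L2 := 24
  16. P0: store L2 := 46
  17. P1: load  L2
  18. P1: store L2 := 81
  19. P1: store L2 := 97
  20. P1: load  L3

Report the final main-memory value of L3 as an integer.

1. P1: load  L0  bus=[BusRd]  L0: P0=I P1=S  mem[L0]=40
2. P1: load  L1  bus=[BusRd]  L1: P0=I P1=S  mem[L1]=40
3. P0: load  L1  bus=[BusRd]  L1: P0=S P1=S  mem[L1]=40
4. P1: load  L2  bus=[BusRd]  L2: P0=I P1=S  mem[L2]=30
5. P0: store L2 := 16  bus=[BusRdX]  L2: P0=M P1=I  mem[L2]=30
6. P0: load  L2  bus=[-]  L2: P0=M P1=I  mem[L2]=30
7. P1: load  L2  bus=[BusRd,Flush]  L2: P0=S P1=S  mem[L2]=16
8. P1: load  L1  bus=[-]  L1: P0=S P1=S  mem[L1]=40
9. P0: load  L2  bus=[-]  L2: P0=S P1=S  mem[L2]=16
10. P1: store L2 := 9  bus=[BusRdX]  L2: P0=I P1=M  mem[L2]=16
11. P0: load  L2  bus=[BusRd,Flush]  L2: P0=S P1=S  mem[L2]=9
12. P1: load  L1  bus=[-]  L1: P0=S P1=S  mem[L1]=40
13. P1: store L0 := 68  bus=[BusRdX]  L0: P0=I P1=M  mem[L0]=40
14. P0: store L1 := 50  bus=[BusRdX]  L1: P0=M P1=I  mem[L1]=40
15. P1: store L2 := 24  bus=[BusRdX]  L2: P0=I P1=M  mem[L2]=9
16. P0: store L2 := 46  bus=[BusRdX,Flush]  L2: P0=M P1=I  mem[L2]=24
17. P1: load  L2  bus=[BusRd,Flush]  L2: P0=S P1=S  mem[L2]=46
18. P1: store L2 := 81  bus=[BusRdX]  L2: P0=I P1=M  mem[L2]=46
19. P1: store L2 := 97  bus=[-]  L2: P0=I P1=M  mem[L2]=46
20. P1: load  L3  bus=[BusRd]  L3: P0=I P1=S  mem[L3]=90

memory[L3] = 90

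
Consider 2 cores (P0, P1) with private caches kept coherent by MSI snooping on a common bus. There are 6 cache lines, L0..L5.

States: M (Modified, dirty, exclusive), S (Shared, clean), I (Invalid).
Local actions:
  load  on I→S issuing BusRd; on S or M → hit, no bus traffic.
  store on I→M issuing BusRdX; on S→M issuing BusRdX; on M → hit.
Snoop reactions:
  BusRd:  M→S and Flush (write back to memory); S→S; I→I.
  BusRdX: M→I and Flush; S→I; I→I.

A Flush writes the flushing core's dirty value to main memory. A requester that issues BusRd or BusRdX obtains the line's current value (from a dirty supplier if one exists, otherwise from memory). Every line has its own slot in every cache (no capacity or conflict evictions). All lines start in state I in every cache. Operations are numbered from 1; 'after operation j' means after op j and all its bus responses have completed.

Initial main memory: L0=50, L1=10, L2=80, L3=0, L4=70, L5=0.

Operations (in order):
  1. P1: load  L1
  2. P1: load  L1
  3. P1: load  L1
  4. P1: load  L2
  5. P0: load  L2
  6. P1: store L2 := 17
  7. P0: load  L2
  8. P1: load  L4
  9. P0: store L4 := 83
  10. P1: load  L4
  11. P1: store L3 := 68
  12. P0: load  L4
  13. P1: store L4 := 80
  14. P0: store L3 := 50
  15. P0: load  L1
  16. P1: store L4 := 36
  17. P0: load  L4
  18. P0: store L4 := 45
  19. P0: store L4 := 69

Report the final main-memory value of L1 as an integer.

memory[L1] = 10

  op1 P1: load  L1 → I/S on L1; bus BusRd; mem=10
  op2 P1: load  L1 → I/S on L1; bus (none); mem=10
  op3 P1: load  L1 → I/S on L1; bus (none); mem=10
  op4 P1: load  L2 → I/S on L2; bus BusRd; mem=80
  op5 P0: load  L2 → S/S on L2; bus BusRd; mem=80
  op6 P1: store L2 := 17 → I/M on L2; bus BusRdX; mem=80
  op7 P0: load  L2 → S/S on L2; bus BusRd Flush; mem=17
  op8 P1: load  L4 → I/S on L4; bus BusRd; mem=70
  op9 P0: store L4 := 83 → M/I on L4; bus BusRdX; mem=70
  op10 P1: load  L4 → S/S on L4; bus BusRd Flush; mem=83
  op11 P1: store L3 := 68 → I/M on L3; bus BusRdX; mem=0
  op12 P0: load  L4 → S/S on L4; bus (none); mem=83
  op13 P1: store L4 := 80 → I/M on L4; bus BusRdX; mem=83
  op14 P0: store L3 := 50 → M/I on L3; bus BusRdX Flush; mem=68
  op15 P0: load  L1 → S/S on L1; bus BusRd; mem=10
  op16 P1: store L4 := 36 → I/M on L4; bus (none); mem=83
  op17 P0: load  L4 → S/S on L4; bus BusRd Flush; mem=36
  op18 P0: store L4 := 45 → M/I on L4; bus BusRdX; mem=36
  op19 P0: store L4 := 69 → M/I on L4; bus (none); mem=36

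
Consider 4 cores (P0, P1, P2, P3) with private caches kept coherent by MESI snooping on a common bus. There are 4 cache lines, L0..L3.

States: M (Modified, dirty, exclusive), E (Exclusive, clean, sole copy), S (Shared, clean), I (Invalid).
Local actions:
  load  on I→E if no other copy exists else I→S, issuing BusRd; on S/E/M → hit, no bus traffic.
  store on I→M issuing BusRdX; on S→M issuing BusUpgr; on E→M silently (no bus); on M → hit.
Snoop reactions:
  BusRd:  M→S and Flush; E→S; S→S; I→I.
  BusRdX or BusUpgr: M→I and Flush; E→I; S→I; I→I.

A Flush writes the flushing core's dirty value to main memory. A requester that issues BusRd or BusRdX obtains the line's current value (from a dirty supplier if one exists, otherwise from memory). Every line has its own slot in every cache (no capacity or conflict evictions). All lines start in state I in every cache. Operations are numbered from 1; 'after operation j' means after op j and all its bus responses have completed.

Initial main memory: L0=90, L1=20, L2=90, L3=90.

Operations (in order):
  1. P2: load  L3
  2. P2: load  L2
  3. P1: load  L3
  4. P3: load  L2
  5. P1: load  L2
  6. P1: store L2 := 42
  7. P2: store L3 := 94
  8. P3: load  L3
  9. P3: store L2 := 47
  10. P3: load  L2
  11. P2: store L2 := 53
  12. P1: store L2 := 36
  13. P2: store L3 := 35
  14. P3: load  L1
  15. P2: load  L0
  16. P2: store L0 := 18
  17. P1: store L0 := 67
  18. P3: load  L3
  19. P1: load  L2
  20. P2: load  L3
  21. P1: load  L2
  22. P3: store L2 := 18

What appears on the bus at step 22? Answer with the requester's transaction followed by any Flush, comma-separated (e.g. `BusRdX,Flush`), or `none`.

bus = BusRdX,Flush

  op1 P2: load  L3 → I/I/E/I on L3; bus BusRd; mem=90
  op2 P2: load  L2 → I/I/E/I on L2; bus BusRd; mem=90
  op3 P1: load  L3 → I/S/S/I on L3; bus BusRd; mem=90
  op4 P3: load  L2 → I/I/S/S on L2; bus BusRd; mem=90
  op5 P1: load  L2 → I/S/S/S on L2; bus BusRd; mem=90
  op6 P1: store L2 := 42 → I/M/I/I on L2; bus BusUpgr; mem=90
  op7 P2: store L3 := 94 → I/I/M/I on L3; bus BusUpgr; mem=90
  op8 P3: load  L3 → I/I/S/S on L3; bus BusRd Flush; mem=94
  op9 P3: store L2 := 47 → I/I/I/M on L2; bus BusRdX Flush; mem=42
  op10 P3: load  L2 → I/I/I/M on L2; bus (none); mem=42
  op11 P2: store L2 := 53 → I/I/M/I on L2; bus BusRdX Flush; mem=47
  op12 P1: store L2 := 36 → I/M/I/I on L2; bus BusRdX Flush; mem=53
  op13 P2: store L3 := 35 → I/I/M/I on L3; bus BusUpgr; mem=94
  op14 P3: load  L1 → I/I/I/E on L1; bus BusRd; mem=20
  op15 P2: load  L0 → I/I/E/I on L0; bus BusRd; mem=90
  op16 P2: store L0 := 18 → I/I/M/I on L0; bus (none); mem=90
  op17 P1: store L0 := 67 → I/M/I/I on L0; bus BusRdX Flush; mem=18
  op18 P3: load  L3 → I/I/S/S on L3; bus BusRd Flush; mem=35
  op19 P1: load  L2 → I/M/I/I on L2; bus (none); mem=53
  op20 P2: load  L3 → I/I/S/S on L3; bus (none); mem=35
  op21 P1: load  L2 → I/M/I/I on L2; bus (none); mem=53
  op22 P3: store L2 := 18 → I/I/I/M on L2; bus BusRdX Flush; mem=36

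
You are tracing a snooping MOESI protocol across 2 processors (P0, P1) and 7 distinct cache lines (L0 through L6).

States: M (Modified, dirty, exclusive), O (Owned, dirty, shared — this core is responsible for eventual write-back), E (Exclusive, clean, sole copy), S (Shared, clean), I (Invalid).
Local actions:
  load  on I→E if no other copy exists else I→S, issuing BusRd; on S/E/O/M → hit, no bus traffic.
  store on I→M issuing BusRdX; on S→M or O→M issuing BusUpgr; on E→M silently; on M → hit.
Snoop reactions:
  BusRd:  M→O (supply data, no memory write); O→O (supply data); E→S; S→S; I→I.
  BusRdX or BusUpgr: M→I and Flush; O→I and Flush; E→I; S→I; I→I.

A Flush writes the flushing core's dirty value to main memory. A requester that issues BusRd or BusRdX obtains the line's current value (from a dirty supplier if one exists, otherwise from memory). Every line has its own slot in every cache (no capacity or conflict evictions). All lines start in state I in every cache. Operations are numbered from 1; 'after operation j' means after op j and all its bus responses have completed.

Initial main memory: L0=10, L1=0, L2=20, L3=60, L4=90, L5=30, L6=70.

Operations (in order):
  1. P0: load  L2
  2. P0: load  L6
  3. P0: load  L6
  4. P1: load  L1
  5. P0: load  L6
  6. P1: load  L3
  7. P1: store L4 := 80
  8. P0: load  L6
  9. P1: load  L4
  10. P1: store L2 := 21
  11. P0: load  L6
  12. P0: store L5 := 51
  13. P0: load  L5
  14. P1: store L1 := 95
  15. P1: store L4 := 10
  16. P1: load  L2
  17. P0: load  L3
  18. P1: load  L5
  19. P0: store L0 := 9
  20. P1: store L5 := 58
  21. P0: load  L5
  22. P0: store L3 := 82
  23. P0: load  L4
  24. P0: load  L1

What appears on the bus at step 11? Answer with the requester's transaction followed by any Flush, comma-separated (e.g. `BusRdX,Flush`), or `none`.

1. P0: load  L2  bus=[BusRd]  L2: P0=E P1=I  mem[L2]=20
2. P0: load  L6  bus=[BusRd]  L6: P0=E P1=I  mem[L6]=70
3. P0: load  L6  bus=[-]  L6: P0=E P1=I  mem[L6]=70
4. P1: load  L1  bus=[BusRd]  L1: P0=I P1=E  mem[L1]=0
5. P0: load  L6  bus=[-]  L6: P0=E P1=I  mem[L6]=70
6. P1: load  L3  bus=[BusRd]  L3: P0=I P1=E  mem[L3]=60
7. P1: store L4 := 80  bus=[BusRdX]  L4: P0=I P1=M  mem[L4]=90
8. P0: load  L6  bus=[-]  L6: P0=E P1=I  mem[L6]=70
9. P1: load  L4  bus=[-]  L4: P0=I P1=M  mem[L4]=90
10. P1: store L2 := 21  bus=[BusRdX]  L2: P0=I P1=M  mem[L2]=20
11. P0: load  L6  bus=[-]  L6: P0=E P1=I  mem[L6]=70
12. P0: store L5 := 51  bus=[BusRdX]  L5: P0=M P1=I  mem[L5]=30
13. P0: load  L5  bus=[-]  L5: P0=M P1=I  mem[L5]=30
14. P1: store L1 := 95  bus=[-]  L1: P0=I P1=M  mem[L1]=0
15. P1: store L4 := 10  bus=[-]  L4: P0=I P1=M  mem[L4]=90
16. P1: load  L2  bus=[-]  L2: P0=I P1=M  mem[L2]=20
17. P0: load  L3  bus=[BusRd]  L3: P0=S P1=S  mem[L3]=60
18. P1: load  L5  bus=[BusRd]  L5: P0=O P1=S  mem[L5]=30
19. P0: store L0 := 9  bus=[BusRdX]  L0: P0=M P1=I  mem[L0]=10
20. P1: store L5 := 58  bus=[BusUpgr,Flush]  L5: P0=I P1=M  mem[L5]=51
21. P0: load  L5  bus=[BusRd]  L5: P0=S P1=O  mem[L5]=51
22. P0: store L3 := 82  bus=[BusUpgr]  L3: P0=M P1=I  mem[L3]=60
23. P0: load  L4  bus=[BusRd]  L4: P0=S P1=O  mem[L4]=90
24. P0: load  L1  bus=[BusRd]  L1: P0=S P1=O  mem[L1]=0

bus = none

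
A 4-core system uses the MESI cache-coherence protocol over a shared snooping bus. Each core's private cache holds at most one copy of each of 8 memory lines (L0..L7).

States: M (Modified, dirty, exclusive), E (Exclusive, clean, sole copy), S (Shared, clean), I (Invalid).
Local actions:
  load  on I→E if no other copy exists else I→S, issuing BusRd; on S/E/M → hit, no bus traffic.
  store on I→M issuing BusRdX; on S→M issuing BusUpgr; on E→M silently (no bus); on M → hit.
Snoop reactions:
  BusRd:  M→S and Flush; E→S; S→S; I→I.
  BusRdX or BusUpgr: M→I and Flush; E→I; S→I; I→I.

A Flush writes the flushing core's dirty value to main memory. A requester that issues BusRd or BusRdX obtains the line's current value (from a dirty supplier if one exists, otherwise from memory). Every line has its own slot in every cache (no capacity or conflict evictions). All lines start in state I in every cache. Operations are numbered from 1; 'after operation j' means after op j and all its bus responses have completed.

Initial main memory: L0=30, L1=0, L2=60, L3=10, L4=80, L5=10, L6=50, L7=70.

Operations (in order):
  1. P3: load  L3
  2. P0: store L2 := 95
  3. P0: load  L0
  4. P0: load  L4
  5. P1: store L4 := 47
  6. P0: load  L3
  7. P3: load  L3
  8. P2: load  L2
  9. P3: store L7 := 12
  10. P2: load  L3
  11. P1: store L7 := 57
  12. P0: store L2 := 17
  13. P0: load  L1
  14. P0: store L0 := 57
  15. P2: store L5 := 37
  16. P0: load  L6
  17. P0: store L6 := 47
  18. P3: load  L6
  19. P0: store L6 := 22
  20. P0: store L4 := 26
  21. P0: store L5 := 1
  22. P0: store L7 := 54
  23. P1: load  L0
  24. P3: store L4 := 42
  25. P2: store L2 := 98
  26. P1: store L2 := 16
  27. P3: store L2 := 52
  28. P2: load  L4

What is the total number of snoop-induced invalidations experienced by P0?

  op1 P3: load  L3 → I/I/I/E on L3; bus BusRd; mem=10
  op2 P0: store L2 := 95 → M/I/I/I on L2; bus BusRdX; mem=60
  op3 P0: load  L0 → E/I/I/I on L0; bus BusRd; mem=30
  op4 P0: load  L4 → E/I/I/I on L4; bus BusRd; mem=80
  op5 P1: store L4 := 47 → I/M/I/I on L4; bus BusRdX; mem=80
  op6 P0: load  L3 → S/I/I/S on L3; bus BusRd; mem=10
  op7 P3: load  L3 → S/I/I/S on L3; bus (none); mem=10
  op8 P2: load  L2 → S/I/S/I on L2; bus BusRd Flush; mem=95
  op9 P3: store L7 := 12 → I/I/I/M on L7; bus BusRdX; mem=70
  op10 P2: load  L3 → S/I/S/S on L3; bus BusRd; mem=10
  op11 P1: store L7 := 57 → I/M/I/I on L7; bus BusRdX Flush; mem=12
  op12 P0: store L2 := 17 → M/I/I/I on L2; bus BusUpgr; mem=95
  op13 P0: load  L1 → E/I/I/I on L1; bus BusRd; mem=0
  op14 P0: store L0 := 57 → M/I/I/I on L0; bus (none); mem=30
  op15 P2: store L5 := 37 → I/I/M/I on L5; bus BusRdX; mem=10
  op16 P0: load  L6 → E/I/I/I on L6; bus BusRd; mem=50
  op17 P0: store L6 := 47 → M/I/I/I on L6; bus (none); mem=50
  op18 P3: load  L6 → S/I/I/S on L6; bus BusRd Flush; mem=47
  op19 P0: store L6 := 22 → M/I/I/I on L6; bus BusUpgr; mem=47
  op20 P0: store L4 := 26 → M/I/I/I on L4; bus BusRdX Flush; mem=47
  op21 P0: store L5 := 1 → M/I/I/I on L5; bus BusRdX Flush; mem=37
  op22 P0: store L7 := 54 → M/I/I/I on L7; bus BusRdX Flush; mem=57
  op23 P1: load  L0 → S/S/I/I on L0; bus BusRd Flush; mem=57
  op24 P3: store L4 := 42 → I/I/I/M on L4; bus BusRdX Flush; mem=26
  op25 P2: store L2 := 98 → I/I/M/I on L2; bus BusRdX Flush; mem=17
  op26 P1: store L2 := 16 → I/M/I/I on L2; bus BusRdX Flush; mem=98
  op27 P3: store L2 := 52 → I/I/I/M on L2; bus BusRdX Flush; mem=16
  op28 P2: load  L4 → I/I/S/S on L4; bus BusRd Flush; mem=42

invalidations = 3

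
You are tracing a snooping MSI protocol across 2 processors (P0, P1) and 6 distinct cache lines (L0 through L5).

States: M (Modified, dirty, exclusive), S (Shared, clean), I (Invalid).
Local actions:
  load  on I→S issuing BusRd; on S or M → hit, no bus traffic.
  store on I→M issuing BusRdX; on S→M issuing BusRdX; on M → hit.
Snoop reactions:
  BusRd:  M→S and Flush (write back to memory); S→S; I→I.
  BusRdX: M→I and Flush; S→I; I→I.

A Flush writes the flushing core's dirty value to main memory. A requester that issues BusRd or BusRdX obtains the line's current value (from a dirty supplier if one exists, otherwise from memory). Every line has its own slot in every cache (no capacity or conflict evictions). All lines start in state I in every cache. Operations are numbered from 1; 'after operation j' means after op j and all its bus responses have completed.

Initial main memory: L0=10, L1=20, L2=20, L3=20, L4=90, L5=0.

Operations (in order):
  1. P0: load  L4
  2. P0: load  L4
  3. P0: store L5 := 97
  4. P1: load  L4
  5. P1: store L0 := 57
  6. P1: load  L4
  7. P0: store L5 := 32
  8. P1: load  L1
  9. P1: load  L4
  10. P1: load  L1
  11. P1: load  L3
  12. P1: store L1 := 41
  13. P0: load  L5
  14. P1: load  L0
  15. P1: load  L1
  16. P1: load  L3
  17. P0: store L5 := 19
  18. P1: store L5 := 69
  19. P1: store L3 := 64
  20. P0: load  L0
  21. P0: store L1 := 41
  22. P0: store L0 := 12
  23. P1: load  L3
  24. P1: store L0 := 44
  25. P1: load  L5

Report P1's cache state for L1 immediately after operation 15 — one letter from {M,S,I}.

state = M

[1] P0: load  L4 | P0:S(90), P1:I | bus: BusRd
[2] P0: load  L4 | P0:S(90), P1:I | bus: none
[3] P0: store L5 := 97 | P0:M(97), P1:I | bus: BusRdX
[4] P1: load  L4 | P0:S(90), P1:S(90) | bus: BusRd
[5] P1: store L0 := 57 | P0:I, P1:M(57) | bus: BusRdX
[6] P1: load  L4 | P0:S(90), P1:S(90) | bus: none
[7] P0: store L5 := 32 | P0:M(32), P1:I | bus: none
[8] P1: load  L1 | P0:I, P1:S(20) | bus: BusRd
[9] P1: load  L4 | P0:S(90), P1:S(90) | bus: none
[10] P1: load  L1 | P0:I, P1:S(20) | bus: none
[11] P1: load  L3 | P0:I, P1:S(20) | bus: BusRd
[12] P1: store L1 := 41 | P0:I, P1:M(41) | bus: BusRdX
[13] P0: load  L5 | P0:M(32), P1:I | bus: none
[14] P1: load  L0 | P0:I, P1:M(57) | bus: none
[15] P1: load  L1 | P0:I, P1:M(41) | bus: none
[16] P1: load  L3 | P0:I, P1:S(20) | bus: none
[17] P0: store L5 := 19 | P0:M(19), P1:I | bus: none
[18] P1: store L5 := 69 | P0:I, P1:M(69) | bus: BusRdX,Flush
[19] P1: store L3 := 64 | P0:I, P1:M(64) | bus: BusRdX
[20] P0: load  L0 | P0:S(57), P1:S(57) | bus: BusRd,Flush
[21] P0: store L1 := 41 | P0:M(41), P1:I | bus: BusRdX,Flush
[22] P0: store L0 := 12 | P0:M(12), P1:I | bus: BusRdX
[23] P1: load  L3 | P0:I, P1:M(64) | bus: none
[24] P1: store L0 := 44 | P0:I, P1:M(44) | bus: BusRdX,Flush
[25] P1: load  L5 | P0:I, P1:M(69) | bus: none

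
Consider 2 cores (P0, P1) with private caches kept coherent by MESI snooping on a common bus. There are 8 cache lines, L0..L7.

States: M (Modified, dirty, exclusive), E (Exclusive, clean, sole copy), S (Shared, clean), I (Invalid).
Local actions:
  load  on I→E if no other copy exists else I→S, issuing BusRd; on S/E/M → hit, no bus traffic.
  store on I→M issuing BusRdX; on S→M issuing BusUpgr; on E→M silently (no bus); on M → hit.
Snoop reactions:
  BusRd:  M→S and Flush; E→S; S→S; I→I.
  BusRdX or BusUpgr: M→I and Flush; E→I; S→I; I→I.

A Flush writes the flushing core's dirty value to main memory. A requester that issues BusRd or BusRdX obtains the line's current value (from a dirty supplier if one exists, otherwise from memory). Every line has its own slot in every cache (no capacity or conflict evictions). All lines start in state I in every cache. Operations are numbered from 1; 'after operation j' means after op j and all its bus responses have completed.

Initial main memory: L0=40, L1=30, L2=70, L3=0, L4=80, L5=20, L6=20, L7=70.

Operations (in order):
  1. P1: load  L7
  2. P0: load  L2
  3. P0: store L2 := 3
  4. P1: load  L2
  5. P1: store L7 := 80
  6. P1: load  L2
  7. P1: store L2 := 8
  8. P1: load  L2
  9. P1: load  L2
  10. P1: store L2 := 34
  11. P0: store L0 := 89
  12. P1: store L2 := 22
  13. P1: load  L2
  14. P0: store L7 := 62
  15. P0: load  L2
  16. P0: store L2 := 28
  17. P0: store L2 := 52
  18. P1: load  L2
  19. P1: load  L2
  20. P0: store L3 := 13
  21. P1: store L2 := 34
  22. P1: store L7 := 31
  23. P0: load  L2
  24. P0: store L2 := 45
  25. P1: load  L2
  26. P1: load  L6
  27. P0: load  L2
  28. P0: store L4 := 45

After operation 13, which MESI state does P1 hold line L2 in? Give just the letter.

1. P1: load  L7  bus=[BusRd]  L7: P0=I P1=E  mem[L7]=70
2. P0: load  L2  bus=[BusRd]  L2: P0=E P1=I  mem[L2]=70
3. P0: store L2 := 3  bus=[-]  L2: P0=M P1=I  mem[L2]=70
4. P1: load  L2  bus=[BusRd,Flush]  L2: P0=S P1=S  mem[L2]=3
5. P1: store L7 := 80  bus=[-]  L7: P0=I P1=M  mem[L7]=70
6. P1: load  L2  bus=[-]  L2: P0=S P1=S  mem[L2]=3
7. P1: store L2 := 8  bus=[BusUpgr]  L2: P0=I P1=M  mem[L2]=3
8. P1: load  L2  bus=[-]  L2: P0=I P1=M  mem[L2]=3
9. P1: load  L2  bus=[-]  L2: P0=I P1=M  mem[L2]=3
10. P1: store L2 := 34  bus=[-]  L2: P0=I P1=M  mem[L2]=3
11. P0: store L0 := 89  bus=[BusRdX]  L0: P0=M P1=I  mem[L0]=40
12. P1: store L2 := 22  bus=[-]  L2: P0=I P1=M  mem[L2]=3
13. P1: load  L2  bus=[-]  L2: P0=I P1=M  mem[L2]=3
14. P0: store L7 := 62  bus=[BusRdX,Flush]  L7: P0=M P1=I  mem[L7]=80
15. P0: load  L2  bus=[BusRd,Flush]  L2: P0=S P1=S  mem[L2]=22
16. P0: store L2 := 28  bus=[BusUpgr]  L2: P0=M P1=I  mem[L2]=22
17. P0: store L2 := 52  bus=[-]  L2: P0=M P1=I  mem[L2]=22
18. P1: load  L2  bus=[BusRd,Flush]  L2: P0=S P1=S  mem[L2]=52
19. P1: load  L2  bus=[-]  L2: P0=S P1=S  mem[L2]=52
20. P0: store L3 := 13  bus=[BusRdX]  L3: P0=M P1=I  mem[L3]=0
21. P1: store L2 := 34  bus=[BusUpgr]  L2: P0=I P1=M  mem[L2]=52
22. P1: store L7 := 31  bus=[BusRdX,Flush]  L7: P0=I P1=M  mem[L7]=62
23. P0: load  L2  bus=[BusRd,Flush]  L2: P0=S P1=S  mem[L2]=34
24. P0: store L2 := 45  bus=[BusUpgr]  L2: P0=M P1=I  mem[L2]=34
25. P1: load  L2  bus=[BusRd,Flush]  L2: P0=S P1=S  mem[L2]=45
26. P1: load  L6  bus=[BusRd]  L6: P0=I P1=E  mem[L6]=20
27. P0: load  L2  bus=[-]  L2: P0=S P1=S  mem[L2]=45
28. P0: store L4 := 45  bus=[BusRdX]  L4: P0=M P1=I  mem[L4]=80

state = M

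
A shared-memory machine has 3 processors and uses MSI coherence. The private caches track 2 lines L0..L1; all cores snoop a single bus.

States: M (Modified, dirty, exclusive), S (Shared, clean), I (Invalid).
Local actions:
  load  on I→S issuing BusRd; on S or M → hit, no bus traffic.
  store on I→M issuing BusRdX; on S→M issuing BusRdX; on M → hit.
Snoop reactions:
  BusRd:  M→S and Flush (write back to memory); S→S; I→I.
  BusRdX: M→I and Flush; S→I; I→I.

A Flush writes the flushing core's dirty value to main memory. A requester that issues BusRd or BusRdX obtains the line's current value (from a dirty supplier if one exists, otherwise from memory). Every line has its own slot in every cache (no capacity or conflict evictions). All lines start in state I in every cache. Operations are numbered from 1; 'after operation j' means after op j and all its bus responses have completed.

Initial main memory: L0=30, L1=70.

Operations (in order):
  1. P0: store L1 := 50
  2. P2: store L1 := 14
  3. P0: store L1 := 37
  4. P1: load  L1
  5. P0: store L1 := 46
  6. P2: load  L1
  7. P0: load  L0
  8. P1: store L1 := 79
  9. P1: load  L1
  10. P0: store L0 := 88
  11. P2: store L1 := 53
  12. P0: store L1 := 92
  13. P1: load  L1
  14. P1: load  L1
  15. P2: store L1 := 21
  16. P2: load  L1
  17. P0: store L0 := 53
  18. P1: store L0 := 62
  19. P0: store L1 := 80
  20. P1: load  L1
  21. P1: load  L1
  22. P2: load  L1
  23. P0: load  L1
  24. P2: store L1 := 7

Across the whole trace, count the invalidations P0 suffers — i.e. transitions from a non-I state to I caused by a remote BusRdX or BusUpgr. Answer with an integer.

  op1 P0: store L1 := 50 → M/I/I on L1; bus BusRdX; mem=70
  op2 P2: store L1 := 14 → I/I/M on L1; bus BusRdX Flush; mem=50
  op3 P0: store L1 := 37 → M/I/I on L1; bus BusRdX Flush; mem=14
  op4 P1: load  L1 → S/S/I on L1; bus BusRd Flush; mem=37
  op5 P0: store L1 := 46 → M/I/I on L1; bus BusRdX; mem=37
  op6 P2: load  L1 → S/I/S on L1; bus BusRd Flush; mem=46
  op7 P0: load  L0 → S/I/I on L0; bus BusRd; mem=30
  op8 P1: store L1 := 79 → I/M/I on L1; bus BusRdX; mem=46
  op9 P1: load  L1 → I/M/I on L1; bus (none); mem=46
  op10 P0: store L0 := 88 → M/I/I on L0; bus BusRdX; mem=30
  op11 P2: store L1 := 53 → I/I/M on L1; bus BusRdX Flush; mem=79
  op12 P0: store L1 := 92 → M/I/I on L1; bus BusRdX Flush; mem=53
  op13 P1: load  L1 → S/S/I on L1; bus BusRd Flush; mem=92
  op14 P1: load  L1 → S/S/I on L1; bus (none); mem=92
  op15 P2: store L1 := 21 → I/I/M on L1; bus BusRdX; mem=92
  op16 P2: load  L1 → I/I/M on L1; bus (none); mem=92
  op17 P0: store L0 := 53 → M/I/I on L0; bus (none); mem=30
  op18 P1: store L0 := 62 → I/M/I on L0; bus BusRdX Flush; mem=53
  op19 P0: store L1 := 80 → M/I/I on L1; bus BusRdX Flush; mem=21
  op20 P1: load  L1 → S/S/I on L1; bus BusRd Flush; mem=80
  op21 P1: load  L1 → S/S/I on L1; bus (none); mem=80
  op22 P2: load  L1 → S/S/S on L1; bus BusRd; mem=80
  op23 P0: load  L1 → S/S/S on L1; bus (none); mem=80
  op24 P2: store L1 := 7 → I/I/M on L1; bus BusRdX; mem=80

invalidations = 5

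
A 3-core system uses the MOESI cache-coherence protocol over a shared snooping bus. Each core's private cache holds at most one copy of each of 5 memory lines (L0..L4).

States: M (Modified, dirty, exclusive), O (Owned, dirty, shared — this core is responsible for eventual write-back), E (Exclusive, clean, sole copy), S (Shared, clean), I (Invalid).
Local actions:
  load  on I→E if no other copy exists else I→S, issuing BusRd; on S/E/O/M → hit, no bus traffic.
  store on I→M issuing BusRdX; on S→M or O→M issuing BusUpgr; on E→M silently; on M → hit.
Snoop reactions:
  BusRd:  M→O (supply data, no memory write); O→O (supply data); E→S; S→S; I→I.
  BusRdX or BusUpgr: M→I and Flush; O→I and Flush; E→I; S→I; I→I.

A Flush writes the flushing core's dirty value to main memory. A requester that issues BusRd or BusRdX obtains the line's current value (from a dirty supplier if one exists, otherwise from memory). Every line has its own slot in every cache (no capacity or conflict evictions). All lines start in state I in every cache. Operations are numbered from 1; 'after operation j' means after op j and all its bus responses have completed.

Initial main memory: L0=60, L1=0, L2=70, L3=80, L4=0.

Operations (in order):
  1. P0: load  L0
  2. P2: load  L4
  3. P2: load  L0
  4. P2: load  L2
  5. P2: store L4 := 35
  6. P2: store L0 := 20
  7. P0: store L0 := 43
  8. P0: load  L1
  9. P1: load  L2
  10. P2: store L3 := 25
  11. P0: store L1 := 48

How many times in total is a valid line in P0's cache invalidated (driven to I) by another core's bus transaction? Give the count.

invalidations = 1

1. P0: load  L0  bus=[BusRd]  L0: P0=E P1=I P2=I  mem[L0]=60
2. P2: load  L4  bus=[BusRd]  L4: P0=I P1=I P2=E  mem[L4]=0
3. P2: load  L0  bus=[BusRd]  L0: P0=S P1=I P2=S  mem[L0]=60
4. P2: load  L2  bus=[BusRd]  L2: P0=I P1=I P2=E  mem[L2]=70
5. P2: store L4 := 35  bus=[-]  L4: P0=I P1=I P2=M  mem[L4]=0
6. P2: store L0 := 20  bus=[BusUpgr]  L0: P0=I P1=I P2=M  mem[L0]=60
7. P0: store L0 := 43  bus=[BusRdX,Flush]  L0: P0=M P1=I P2=I  mem[L0]=20
8. P0: load  L1  bus=[BusRd]  L1: P0=E P1=I P2=I  mem[L1]=0
9. P1: load  L2  bus=[BusRd]  L2: P0=I P1=S P2=S  mem[L2]=70
10. P2: store L3 := 25  bus=[BusRdX]  L3: P0=I P1=I P2=M  mem[L3]=80
11. P0: store L1 := 48  bus=[-]  L1: P0=M P1=I P2=I  mem[L1]=0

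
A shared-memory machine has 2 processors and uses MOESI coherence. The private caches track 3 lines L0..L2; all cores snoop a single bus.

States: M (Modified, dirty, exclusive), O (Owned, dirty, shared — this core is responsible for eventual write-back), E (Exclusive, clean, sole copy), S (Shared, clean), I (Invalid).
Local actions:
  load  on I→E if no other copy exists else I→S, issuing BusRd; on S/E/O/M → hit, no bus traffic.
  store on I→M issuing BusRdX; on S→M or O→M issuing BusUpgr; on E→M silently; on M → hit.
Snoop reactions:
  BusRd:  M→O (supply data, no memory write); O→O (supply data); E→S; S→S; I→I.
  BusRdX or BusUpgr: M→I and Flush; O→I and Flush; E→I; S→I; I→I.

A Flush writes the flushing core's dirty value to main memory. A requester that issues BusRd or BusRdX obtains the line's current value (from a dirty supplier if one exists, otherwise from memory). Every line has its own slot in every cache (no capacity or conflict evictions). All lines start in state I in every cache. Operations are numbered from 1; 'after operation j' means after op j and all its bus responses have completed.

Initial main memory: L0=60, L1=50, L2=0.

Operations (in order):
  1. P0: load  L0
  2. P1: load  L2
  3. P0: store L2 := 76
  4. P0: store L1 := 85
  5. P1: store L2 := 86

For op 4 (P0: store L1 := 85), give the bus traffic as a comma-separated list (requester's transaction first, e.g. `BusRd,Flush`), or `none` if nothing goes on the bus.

bus = BusRdX

[1] P0: load  L0 | P0:E(60), P1:I | bus: BusRd
[2] P1: load  L2 | P0:I, P1:E(0) | bus: BusRd
[3] P0: store L2 := 76 | P0:M(76), P1:I | bus: BusRdX
[4] P0: store L1 := 85 | P0:M(85), P1:I | bus: BusRdX
[5] P1: store L2 := 86 | P0:I, P1:M(86) | bus: BusRdX,Flush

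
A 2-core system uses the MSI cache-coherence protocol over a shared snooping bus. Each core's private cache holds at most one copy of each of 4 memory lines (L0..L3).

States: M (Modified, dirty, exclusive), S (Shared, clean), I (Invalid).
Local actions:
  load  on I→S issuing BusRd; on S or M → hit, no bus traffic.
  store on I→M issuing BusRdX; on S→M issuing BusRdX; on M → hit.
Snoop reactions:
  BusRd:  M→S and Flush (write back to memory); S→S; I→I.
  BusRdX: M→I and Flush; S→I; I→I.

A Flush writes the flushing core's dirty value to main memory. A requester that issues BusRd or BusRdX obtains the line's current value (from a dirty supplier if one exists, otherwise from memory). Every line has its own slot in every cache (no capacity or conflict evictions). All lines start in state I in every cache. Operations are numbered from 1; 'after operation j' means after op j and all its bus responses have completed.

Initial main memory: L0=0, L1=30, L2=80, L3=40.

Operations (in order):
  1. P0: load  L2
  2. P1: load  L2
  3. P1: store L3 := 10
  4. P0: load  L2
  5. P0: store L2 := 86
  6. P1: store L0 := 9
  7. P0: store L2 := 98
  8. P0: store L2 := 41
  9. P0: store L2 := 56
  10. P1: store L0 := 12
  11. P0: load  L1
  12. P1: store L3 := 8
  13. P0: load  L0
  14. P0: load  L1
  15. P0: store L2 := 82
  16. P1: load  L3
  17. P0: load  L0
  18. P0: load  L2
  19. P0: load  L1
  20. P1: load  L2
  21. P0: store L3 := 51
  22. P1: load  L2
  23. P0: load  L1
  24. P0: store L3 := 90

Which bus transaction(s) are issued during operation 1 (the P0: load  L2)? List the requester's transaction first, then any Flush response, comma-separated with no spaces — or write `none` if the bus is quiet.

bus = BusRd

  op1 P0: load  L2 → S/I on L2; bus BusRd; mem=80
  op2 P1: load  L2 → S/S on L2; bus BusRd; mem=80
  op3 P1: store L3 := 10 → I/M on L3; bus BusRdX; mem=40
  op4 P0: load  L2 → S/S on L2; bus (none); mem=80
  op5 P0: store L2 := 86 → M/I on L2; bus BusRdX; mem=80
  op6 P1: store L0 := 9 → I/M on L0; bus BusRdX; mem=0
  op7 P0: store L2 := 98 → M/I on L2; bus (none); mem=80
  op8 P0: store L2 := 41 → M/I on L2; bus (none); mem=80
  op9 P0: store L2 := 56 → M/I on L2; bus (none); mem=80
  op10 P1: store L0 := 12 → I/M on L0; bus (none); mem=0
  op11 P0: load  L1 → S/I on L1; bus BusRd; mem=30
  op12 P1: store L3 := 8 → I/M on L3; bus (none); mem=40
  op13 P0: load  L0 → S/S on L0; bus BusRd Flush; mem=12
  op14 P0: load  L1 → S/I on L1; bus (none); mem=30
  op15 P0: store L2 := 82 → M/I on L2; bus (none); mem=80
  op16 P1: load  L3 → I/M on L3; bus (none); mem=40
  op17 P0: load  L0 → S/S on L0; bus (none); mem=12
  op18 P0: load  L2 → M/I on L2; bus (none); mem=80
  op19 P0: load  L1 → S/I on L1; bus (none); mem=30
  op20 P1: load  L2 → S/S on L2; bus BusRd Flush; mem=82
  op21 P0: store L3 := 51 → M/I on L3; bus BusRdX Flush; mem=8
  op22 P1: load  L2 → S/S on L2; bus (none); mem=82
  op23 P0: load  L1 → S/I on L1; bus (none); mem=30
  op24 P0: store L3 := 90 → M/I on L3; bus (none); mem=8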